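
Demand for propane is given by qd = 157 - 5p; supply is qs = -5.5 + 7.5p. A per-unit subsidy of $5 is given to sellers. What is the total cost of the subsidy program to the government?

Government cost = $535

Pre-subsidy: 157 - 5p = -5.5 + 7.5p gives p* = 13, q* = 92.
With the subsidy, sellers receive ps = pb + 5 for each unit, where pb is the price buyers pay.
Supply in terms of pb becomes qs = -5.5 + 7.5(pb + 5) = 32 + 7.5pb. Setting this equal to demand: 157 - 5pb = 32 + 7.5pb, so pb = 10.
Sellers receive ps = 10 + 5 = 15; q' = 157 − 5·10 = 107.
Government outlay = subsidy × quantity = 5 × 107 = 535.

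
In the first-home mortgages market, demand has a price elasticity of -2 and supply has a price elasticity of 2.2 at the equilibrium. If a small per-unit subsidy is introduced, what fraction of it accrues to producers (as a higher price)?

Producer share = 10/21

For a small subsidy around the equilibrium, the benefit split depends on the relative slopes, which at a point are proportional to the elasticities.
Buyer share = εs/(εs + |εd|) = 2.2/(2.2 + 2) = 11/21; seller share = |εd|/(εs + |εd|) = 10/21.
So producers capture 10/21 of the subsidy.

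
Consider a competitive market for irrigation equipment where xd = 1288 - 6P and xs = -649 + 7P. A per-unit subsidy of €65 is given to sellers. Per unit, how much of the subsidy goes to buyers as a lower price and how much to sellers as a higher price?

Buyers gain €35 per unit; sellers gain €30 per unit

Pre-subsidy: 1288 - 6P = -649 + 7P gives P* = 149, x* = 394.
With the subsidy, sellers receive Ps = Pb + 65 for each unit, where Pb is the price buyers pay.
Supply in terms of Pb becomes xs = -649 + 7(Pb + 65) = -194 + 7Pb. Setting this equal to demand: 1288 - 6Pb = -194 + 7Pb, so Pb = 114.
Sellers receive Ps = 114 + 65 = 179; x' = 1288 − 6·114 = 604.
Buyers' price falls by P* − Pb = 149 − 114 = 35; sellers' price rises by Ps − P* = 179 − 149 = 30.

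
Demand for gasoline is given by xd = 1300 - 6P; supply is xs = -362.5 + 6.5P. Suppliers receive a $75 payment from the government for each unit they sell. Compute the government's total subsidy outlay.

Government cost = $55200

Pre-subsidy: 1300 - 6P = -362.5 + 6.5P gives P* = 133, x* = 502.
With the subsidy, sellers receive Ps = Pb + 75 for each unit, where Pb is the price buyers pay.
Supply in terms of Pb becomes xs = -362.5 + 6.5(Pb + 75) = 125 + 6.5Pb. Setting this equal to demand: 1300 - 6Pb = 125 + 6.5Pb, so Pb = 94.
Sellers receive Ps = 94 + 75 = 169; x' = 1300 − 6·94 = 736.
Government outlay = subsidy × quantity = 75 × 736 = 55200.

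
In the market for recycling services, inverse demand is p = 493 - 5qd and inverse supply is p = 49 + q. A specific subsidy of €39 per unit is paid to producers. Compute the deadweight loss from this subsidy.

Deadweight loss = €126.75

Pre-subsidy: 493 - 5q = 49 + q gives q* = 74 and p* = 123.
With the subsidy, sellers receive ps = pb + 39 for each unit, where pb is the price buyers pay.
On the curves, pb = 493 - 5q and ps = 49 + q; the wedge ps − pb = 39 gives 49 + q − (493 - 5q) = 39, so q' = 80.5.
Then pb = 493 − 5·80.5 = 90.5 and ps = 49 + 1·80.5 = 129.5.
The subsidy expands output by 80.5 − 74 = 6.5 past the efficient level; on those units the gap between marginal cost and willingness to pay runs from 0 up to 39.
DWL = ½ × 39 × 6.5 = 126.75.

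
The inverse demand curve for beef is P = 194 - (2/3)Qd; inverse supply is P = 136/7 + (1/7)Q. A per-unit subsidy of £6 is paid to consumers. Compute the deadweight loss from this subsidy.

Pre-subsidy: 194 - (2/3)Q = 136/7 + (1/7)Q gives Q* = 3666/17 and P* = 854/17.
With the rebate, buyers effectively pay Pb = Ps − 6, where Ps is the price sellers receive.
On the curves, Pb = 194 - (2/3)Q and Ps = 136/7 + (1/7)Q; the wedge Ps − Pb = 6 gives 136/7 + (1/7)Q − (194 - (2/3)Q) = 6, so Q' = 3792/17.
Then Pb = 194 − (2/3)·(3792/17) = 770/17 and Ps = 136/7 + (1/7)·(3792/17) = 872/17.
The subsidy expands output by 3792/17 − 3666/17 = 126/17 past the efficient level; on those units the gap between marginal cost and willingness to pay runs from 0 up to 6.
DWL = ½ × 6 × 126/17 = 378/17.

Deadweight loss = 378/17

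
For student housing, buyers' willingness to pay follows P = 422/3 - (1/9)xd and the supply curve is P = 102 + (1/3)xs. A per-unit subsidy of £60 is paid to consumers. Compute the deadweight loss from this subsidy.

Pre-subsidy: 422/3 - (1/9)x = 102 + (1/3)x gives x* = 87 and P* = 131.
With the rebate, buyers effectively pay Pb = Ps − 60, where Ps is the price sellers receive.
On the curves, Pb = 422/3 - (1/9)x and Ps = 102 + (1/3)x; the wedge Ps − Pb = 60 gives 102 + (1/3)x − (422/3 - (1/9)x) = 60, so x' = 222.
Then Pb = 422/3 − (1/9)·222 = 116 and Ps = 102 + (1/3)·222 = 176.
The subsidy expands output by 222 − 87 = 135 past the efficient level; on those units the gap between marginal cost and willingness to pay runs from 0 up to 60.
DWL = ½ × 60 × 135 = 4050.

Deadweight loss = £4050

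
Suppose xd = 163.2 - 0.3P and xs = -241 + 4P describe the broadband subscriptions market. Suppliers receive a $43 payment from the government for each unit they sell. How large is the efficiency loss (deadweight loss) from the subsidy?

Pre-subsidy: 163.2 - 0.3P = -241 + 4P gives P* = 94, x* = 135.
With the subsidy, sellers receive Ps = Pb + 43 for each unit, where Pb is the price buyers pay.
Supply in terms of Pb becomes xs = -241 + 4(Pb + 43) = -69 + 4Pb. Setting this equal to demand: 163.2 - 0.3Pb = -69 + 4Pb, so Pb = 54.
Sellers receive Ps = 54 + 43 = 97; x' = 163.2 − 0.3·54 = 147.
The subsidy expands output by 147 − 135 = 12 past the efficient level; on those units the gap between marginal cost and willingness to pay runs from 0 up to 43.
DWL = ½ × 43 × 12 = 258.

Deadweight loss = $258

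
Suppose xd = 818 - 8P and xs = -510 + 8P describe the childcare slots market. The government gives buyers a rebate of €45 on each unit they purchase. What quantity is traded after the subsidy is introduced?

x' = 334

Pre-subsidy: 818 - 8P = -510 + 8P gives P* = 83, x* = 154.
With the rebate, buyers effectively pay Pb = Ps − 45, where Ps is the price sellers receive.
Demand in terms of Ps becomes xd = 818 − 8(Ps − 45) = 1178 - 8Ps. Setting this equal to supply: 1178 - 8Ps = -510 + 8Ps, so Ps = 105.5.
Buyers pay Pb = 105.5 − 45 = 60.5; x' = -510 + 8·105.5 = 334.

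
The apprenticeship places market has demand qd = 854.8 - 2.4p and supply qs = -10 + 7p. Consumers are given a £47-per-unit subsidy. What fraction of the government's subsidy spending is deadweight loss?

Pre-subsidy: 854.8 - 2.4p = -10 + 7p gives p* = 92, q* = 634.
With the rebate, buyers effectively pay pb = ps − 47, where ps is the price sellers receive.
Demand in terms of ps becomes qd = 854.8 − 2.4(ps − 47) = 967.6 - 2.4ps. Setting this equal to supply: 967.6 - 2.4ps = -10 + 7ps, so ps = 104.
Buyers pay pb = 104 − 47 = 57; q' = -10 + 7·104 = 718.
ΔCS = ½(634 + 718)(92 − 57) = 23660; ΔPS = ½(634 + 718)(104 − 92) = 8112.
Government spending = 47 × 718 = 33746.
DWL = ½ × 47 × (718 − 634) = 1974; fraction = 1974 / 33746 = 21/359.

DWL / government spending = 21/359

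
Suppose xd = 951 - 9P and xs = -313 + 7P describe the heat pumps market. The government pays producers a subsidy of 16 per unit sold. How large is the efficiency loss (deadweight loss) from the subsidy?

Deadweight loss = 504

Pre-subsidy: 951 - 9P = -313 + 7P gives P* = 79, x* = 240.
With the subsidy, sellers receive Ps = Pb + 16 for each unit, where Pb is the price buyers pay.
Supply in terms of Pb becomes xs = -313 + 7(Pb + 16) = -201 + 7Pb. Setting this equal to demand: 951 - 9Pb = -201 + 7Pb, so Pb = 72.
Sellers receive Ps = 72 + 16 = 88; x' = 951 − 9·72 = 303.
The subsidy expands output by 303 − 240 = 63 past the efficient level; on those units the gap between marginal cost and willingness to pay runs from 0 up to 16.
DWL = ½ × 16 × 63 = 504.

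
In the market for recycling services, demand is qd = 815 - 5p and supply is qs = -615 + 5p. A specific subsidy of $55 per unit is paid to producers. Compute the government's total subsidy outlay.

Pre-subsidy: 815 - 5p = -615 + 5p gives p* = 143, q* = 100.
With the subsidy, sellers receive ps = pb + 55 for each unit, where pb is the price buyers pay.
Supply in terms of pb becomes qs = -615 + 5(pb + 55) = -340 + 5pb. Setting this equal to demand: 815 - 5pb = -340 + 5pb, so pb = 115.5.
Sellers receive ps = 115.5 + 55 = 170.5; q' = 815 − 5·115.5 = 237.5.
Government outlay = subsidy × quantity = 55 × 237.5 = 13062.5.

Government cost = $13062.5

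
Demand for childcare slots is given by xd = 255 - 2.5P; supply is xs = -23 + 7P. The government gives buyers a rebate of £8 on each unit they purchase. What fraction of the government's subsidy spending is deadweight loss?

Pre-subsidy: 255 - 2.5P = -23 + 7P gives P* = 556/19, x* = 3455/19.
With the rebate, buyers effectively pay Pb = Ps − 8, where Ps is the price sellers receive.
Demand in terms of Ps becomes xd = 255 − 2.5(Ps − 8) = 275 - 2.5Ps. Setting this equal to supply: 275 - 2.5Ps = -23 + 7Ps, so Ps = 596/19.
Buyers pay Pb = 596/19 − 8 = 444/19; x' = -23 + 7·(596/19) = 3735/19.
ΔCS = ½(3455/19 + 3735/19)(556/19 − 444/19) = 402640/361; ΔPS = ½(3455/19 + 3735/19)(596/19 − 556/19) = 143800/361.
Government spending = 8 × 3735/19 = 29880/19.
DWL = ½ × 8 × (3735/19 − 3455/19) = 1120/19; fraction = (1120/19) / (29880/19) = 28/747.

DWL / government spending = 28/747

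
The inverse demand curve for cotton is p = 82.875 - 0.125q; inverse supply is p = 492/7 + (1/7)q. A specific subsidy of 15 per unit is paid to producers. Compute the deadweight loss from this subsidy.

Pre-subsidy: 82.875 - 0.125q = 492/7 + (1/7)q gives q* = 47 and p* = 77.
With the subsidy, sellers receive ps = pb + 15 for each unit, where pb is the price buyers pay.
On the curves, pb = 82.875 - 0.125q and ps = 492/7 + (1/7)q; the wedge ps − pb = 15 gives 492/7 + (1/7)q − (82.875 - 0.125q) = 15, so q' = 103.
Then pb = 82.875 − 0.125·103 = 70 and ps = 492/7 + (1/7)·103 = 85.
The subsidy expands output by 103 − 47 = 56 past the efficient level; on those units the gap between marginal cost and willingness to pay runs from 0 up to 15.
DWL = ½ × 15 × 56 = 420.

Deadweight loss = 420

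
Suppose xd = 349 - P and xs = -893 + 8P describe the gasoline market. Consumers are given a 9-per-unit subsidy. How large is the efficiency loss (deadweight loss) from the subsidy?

Deadweight loss = 36

Pre-subsidy: 349 - P = -893 + 8P gives P* = 138, x* = 211.
With the rebate, buyers effectively pay Pb = Ps − 9, where Ps is the price sellers receive.
Demand in terms of Ps becomes xd = 349 − 1(Ps − 9) = 358 - Ps. Setting this equal to supply: 358 - Ps = -893 + 8Ps, so Ps = 139.
Buyers pay Pb = 139 − 9 = 130; x' = -893 + 8·139 = 219.
The subsidy expands output by 219 − 211 = 8 past the efficient level; on those units the gap between marginal cost and willingness to pay runs from 0 up to 9.
DWL = ½ × 9 × 8 = 36.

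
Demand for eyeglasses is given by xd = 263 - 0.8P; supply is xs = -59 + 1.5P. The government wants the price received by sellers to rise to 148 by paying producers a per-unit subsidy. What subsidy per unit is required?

At a seller price of 148, quantity supplied is -59 + 1.5·148 = 163.
Buyers absorb 163 only when they pay Pb with 263 − 0.8·Pb = 163, i.e. Pb = 125.
s = Ps − Pb = 148 − 125 = 23.

Required subsidy s = 23 per unit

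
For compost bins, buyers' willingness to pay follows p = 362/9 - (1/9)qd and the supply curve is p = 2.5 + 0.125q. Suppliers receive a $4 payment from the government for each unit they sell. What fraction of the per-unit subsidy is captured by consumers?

Consumer share = 8/17

Pre-subsidy: 362/9 - (1/9)q = 2.5 + 0.125q gives q* = 2716/17 and p* = 382/17.
With the subsidy, sellers receive ps = pb + 4 for each unit, where pb is the price buyers pay.
On the curves, pb = 362/9 - (1/9)q and ps = 2.5 + 0.125q; the wedge ps − pb = 4 gives 2.5 + 0.125q − (362/9 - (1/9)q) = 4, so q' = 3004/17.
Then pb = 362/9 − (1/9)·(3004/17) = 350/17 and ps = 2.5 + 0.125·(3004/17) = 418/17.
Buyers' price falls by p* − pb = 382/17 − 350/17 = 32/17; sellers' price rises by ps − p* = 418/17 − 382/17 = 36/17.
So consumers capture (32/17)/4 = 8/17 of each unit of subsidy.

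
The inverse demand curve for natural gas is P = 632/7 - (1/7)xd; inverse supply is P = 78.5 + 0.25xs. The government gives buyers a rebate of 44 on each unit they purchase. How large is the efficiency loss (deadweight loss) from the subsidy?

Pre-subsidy: 632/7 - (1/7)x = 78.5 + 0.25x gives x* = 30 and P* = 86.
With the rebate, buyers effectively pay Pb = Ps − 44, where Ps is the price sellers receive.
On the curves, Pb = 632/7 - (1/7)x and Ps = 78.5 + 0.25x; the wedge Ps − Pb = 44 gives 78.5 + 0.25x − (632/7 - (1/7)x) = 44, so x' = 142.
Then Pb = 632/7 − (1/7)·142 = 70 and Ps = 78.5 + 0.25·142 = 114.
The subsidy expands output by 142 − 30 = 112 past the efficient level; on those units the gap between marginal cost and willingness to pay runs from 0 up to 44.
DWL = ½ × 44 × 112 = 2464.

Deadweight loss = 2464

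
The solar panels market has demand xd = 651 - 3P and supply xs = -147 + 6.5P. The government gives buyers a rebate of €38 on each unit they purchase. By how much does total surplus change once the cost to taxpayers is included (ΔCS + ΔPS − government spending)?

Net change in total surplus = -€1482

Pre-subsidy: 651 - 3P = -147 + 6.5P gives P* = 84, x* = 399.
With the rebate, buyers effectively pay Pb = Ps − 38, where Ps is the price sellers receive.
Demand in terms of Ps becomes xd = 651 − 3(Ps − 38) = 765 - 3Ps. Setting this equal to supply: 765 - 3Ps = -147 + 6.5Ps, so Ps = 96.
Buyers pay Pb = 96 − 38 = 58; x' = -147 + 6.5·96 = 477.
ΔCS = ½(399 + 477)(84 − 58) = 11388; ΔPS = ½(399 + 477)(96 − 84) = 5256.
Government spending = 38 × 477 = 18126.
Net change = 11388 + 5256 − 18126 = -1482. The loss equals the DWL triangle ½·38·78.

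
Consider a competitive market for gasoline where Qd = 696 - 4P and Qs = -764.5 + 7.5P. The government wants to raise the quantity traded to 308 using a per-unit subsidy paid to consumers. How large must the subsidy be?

At Q = 308, invert demand for the buyer price: Pb = (696 − 308)/4 = 97; invert supply for the seller price: Ps = (308 − (-764.5))/7.5 = 143.
The subsidy must fill the gap: s = Ps − Pb = 143 − 97 = 46.

Required subsidy s = 46 per unit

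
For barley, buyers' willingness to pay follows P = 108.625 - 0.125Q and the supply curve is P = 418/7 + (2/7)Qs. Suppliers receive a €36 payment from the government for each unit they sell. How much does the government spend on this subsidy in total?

Government cost = 171180/23

Pre-subsidy: 108.625 - 0.125Q = 418/7 + (2/7)Q gives Q* = 2739/23 and P* = 2156/23.
With the subsidy, sellers receive Ps = Pb + 36 for each unit, where Pb is the price buyers pay.
On the curves, Pb = 108.625 - 0.125Q and Ps = 418/7 + (2/7)Q; the wedge Ps − Pb = 36 gives 418/7 + (2/7)Q − (108.625 - 0.125Q) = 36, so Q' = 4755/23.
Then Pb = 108.625 − 0.125·(4755/23) = 1904/23 and Ps = 418/7 + (2/7)·(4755/23) = 2732/23.
Government outlay = subsidy × quantity = 36 × 4755/23 = 171180/23.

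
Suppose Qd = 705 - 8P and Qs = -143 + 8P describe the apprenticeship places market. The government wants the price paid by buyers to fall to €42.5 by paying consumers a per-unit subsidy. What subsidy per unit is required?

Required subsidy s = €21 per unit

At a buyer price of 42.5, quantity demanded is 705 − 8·42.5 = 365.
Sellers supply 365 only when they receive Ps with -143 + 8·Ps = 365, i.e. Ps = 63.5.
s = Ps − Pb = 63.5 − 42.5 = 21.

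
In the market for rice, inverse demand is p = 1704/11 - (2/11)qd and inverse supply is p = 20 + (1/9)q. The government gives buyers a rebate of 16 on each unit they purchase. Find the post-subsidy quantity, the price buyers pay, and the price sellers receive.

q' = 14940/29; buyers pay 1776/29; sellers receive 2240/29

Pre-subsidy: 1704/11 - (2/11)q = 20 + (1/9)q gives q* = 13356/29 and p* = 2064/29.
With the rebate, buyers effectively pay pb = ps − 16, where ps is the price sellers receive.
On the curves, pb = 1704/11 - (2/11)q and ps = 20 + (1/9)q; the wedge ps − pb = 16 gives 20 + (1/9)q − (1704/11 - (2/11)q) = 16, so q' = 14940/29.
Then pb = 1704/11 − (2/11)·(14940/29) = 1776/29 and ps = 20 + (1/9)·(14940/29) = 2240/29.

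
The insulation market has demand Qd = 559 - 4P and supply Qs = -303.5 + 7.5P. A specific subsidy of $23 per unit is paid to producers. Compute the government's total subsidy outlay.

Pre-subsidy: 559 - 4P = -303.5 + 7.5P gives P* = 75, Q* = 259.
With the subsidy, sellers receive Ps = Pb + 23 for each unit, where Pb is the price buyers pay.
Supply in terms of Pb becomes Qs = -303.5 + 7.5(Pb + 23) = -131 + 7.5Pb. Setting this equal to demand: 559 - 4Pb = -131 + 7.5Pb, so Pb = 60.
Sellers receive Ps = 60 + 23 = 83; Q' = 559 − 4·60 = 319.
Government outlay = subsidy × quantity = 23 × 319 = 7337.

Government cost = $7337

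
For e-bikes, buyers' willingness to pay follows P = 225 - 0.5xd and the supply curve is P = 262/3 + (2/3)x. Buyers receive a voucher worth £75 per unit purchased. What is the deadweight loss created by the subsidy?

Pre-subsidy: 225 - 0.5x = 262/3 + (2/3)x gives x* = 118 and P* = 166.
With the rebate, buyers effectively pay Pb = Ps − 75, where Ps is the price sellers receive.
On the curves, Pb = 225 - 0.5x and Ps = 262/3 + (2/3)x; the wedge Ps − Pb = 75 gives 262/3 + (2/3)x − (225 - 0.5x) = 75, so x' = 1276/7.
Then Pb = 225 − 0.5·(1276/7) = 937/7 and Ps = 262/3 + (2/3)·(1276/7) = 1462/7.
The subsidy expands output by 1276/7 − 118 = 450/7 past the efficient level; on those units the gap between marginal cost and willingness to pay runs from 0 up to 75.
DWL = ½ × 75 × 450/7 = 16875/7.

Deadweight loss = 16875/7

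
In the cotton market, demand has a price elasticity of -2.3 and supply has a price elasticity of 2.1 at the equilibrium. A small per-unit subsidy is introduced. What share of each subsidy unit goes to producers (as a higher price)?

For a small subsidy around the equilibrium, the benefit split depends on the relative slopes, which at a point are proportional to the elasticities.
Buyer share = εs/(εs + |εd|) = 2.1/(2.1 + 2.3) = 21/44; seller share = |εd|/(εs + |εd|) = 23/44.
So producers capture 23/44 of the subsidy.

Producer share = 23/44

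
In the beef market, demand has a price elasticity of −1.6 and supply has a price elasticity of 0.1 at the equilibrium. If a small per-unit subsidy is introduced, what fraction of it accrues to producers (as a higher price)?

For a small subsidy around the equilibrium, the benefit split depends on the relative slopes, which at a point are proportional to the elasticities.
Buyer share = εs/(εs + |εd|) = 0.1/(0.1 + 1.6) = 1/17; seller share = |εd|/(εs + |εd|) = 16/17.
So producers capture 16/17 of the subsidy.

Producer share = 16/17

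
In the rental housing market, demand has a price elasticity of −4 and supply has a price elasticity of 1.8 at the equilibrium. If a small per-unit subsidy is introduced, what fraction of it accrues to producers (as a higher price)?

For a small subsidy around the equilibrium, the benefit split depends on the relative slopes, which at a point are proportional to the elasticities.
Buyer share = εs/(εs + |εd|) = 1.8/(1.8 + 4) = 9/29; seller share = |εd|/(εs + |εd|) = 20/29.
So producers capture 20/29 of the subsidy.

Producer share = 20/29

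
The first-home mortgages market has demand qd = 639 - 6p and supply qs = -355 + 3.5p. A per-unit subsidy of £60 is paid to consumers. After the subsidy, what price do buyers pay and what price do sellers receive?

Buyers pay 1568/19; sellers receive 2708/19

Pre-subsidy: 639 - 6p = -355 + 3.5p gives p* = 1988/19, q* = 213/19.
With the rebate, buyers effectively pay pb = ps − 60, where ps is the price sellers receive.
Demand in terms of ps becomes qd = 639 − 6(ps − 60) = 999 - 6ps. Setting this equal to supply: 999 - 6ps = -355 + 3.5ps, so ps = 2708/19.
Buyers pay pb = 2708/19 − 60 = 1568/19; q' = -355 + 3.5·(2708/19) = 2733/19.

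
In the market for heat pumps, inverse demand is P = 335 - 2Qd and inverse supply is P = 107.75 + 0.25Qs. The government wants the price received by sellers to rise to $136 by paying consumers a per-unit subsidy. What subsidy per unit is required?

Required subsidy s = $27 per unit

At a seller price of 136, quantity supplied is -431 + 4·136 = 113.
Buyers absorb 113 only when they pay Pb = 335 − 2·113 = 109.
s = Ps − Pb = 136 − 109 = 27.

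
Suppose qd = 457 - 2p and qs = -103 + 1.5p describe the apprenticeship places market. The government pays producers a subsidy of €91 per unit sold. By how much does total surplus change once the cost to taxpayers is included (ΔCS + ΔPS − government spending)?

Pre-subsidy: 457 - 2p = -103 + 1.5p gives p* = 160, q* = 137.
With the subsidy, sellers receive ps = pb + 91 for each unit, where pb is the price buyers pay.
Supply in terms of pb becomes qs = -103 + 1.5(pb + 91) = 33.5 + 1.5pb. Setting this equal to demand: 457 - 2pb = 33.5 + 1.5pb, so pb = 121.
Sellers receive ps = 121 + 91 = 212; q' = 457 − 2·121 = 215.
ΔCS = ½(137 + 215)(160 − 121) = 6864; ΔPS = ½(137 + 215)(212 − 160) = 9152.
Government spending = 91 × 215 = 19565.
Net change = 6864 + 9152 − 19565 = -3549. The loss equals the DWL triangle ½·91·78.

Net change in total surplus = -€3549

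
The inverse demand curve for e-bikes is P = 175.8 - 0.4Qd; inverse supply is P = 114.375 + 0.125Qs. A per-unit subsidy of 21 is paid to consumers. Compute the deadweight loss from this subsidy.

Deadweight loss = 420

Pre-subsidy: 175.8 - 0.4Q = 114.375 + 0.125Q gives Q* = 117 and P* = 129.
With the rebate, buyers effectively pay Pb = Ps − 21, where Ps is the price sellers receive.
On the curves, Pb = 175.8 - 0.4Q and Ps = 114.375 + 0.125Q; the wedge Ps − Pb = 21 gives 114.375 + 0.125Q − (175.8 - 0.4Q) = 21, so Q' = 157.
Then Pb = 175.8 − 0.4·157 = 113 and Ps = 114.375 + 0.125·157 = 134.
The subsidy expands output by 157 − 117 = 40 past the efficient level; on those units the gap between marginal cost and willingness to pay runs from 0 up to 21.
DWL = ½ × 21 × 40 = 420.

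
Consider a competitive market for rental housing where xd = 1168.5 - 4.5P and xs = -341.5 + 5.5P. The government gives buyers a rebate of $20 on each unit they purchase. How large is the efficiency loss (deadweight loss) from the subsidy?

Deadweight loss = $495

Pre-subsidy: 1168.5 - 4.5P = -341.5 + 5.5P gives P* = 151, x* = 489.
With the rebate, buyers effectively pay Pb = Ps − 20, where Ps is the price sellers receive.
Demand in terms of Ps becomes xd = 1168.5 − 4.5(Ps − 20) = 1258.5 - 4.5Ps. Setting this equal to supply: 1258.5 - 4.5Ps = -341.5 + 5.5Ps, so Ps = 160.
Buyers pay Pb = 160 − 20 = 140; x' = -341.5 + 5.5·160 = 538.5.
The subsidy expands output by 538.5 − 489 = 49.5 past the efficient level; on those units the gap between marginal cost and willingness to pay runs from 0 up to 20.
DWL = ½ × 20 × 49.5 = 495.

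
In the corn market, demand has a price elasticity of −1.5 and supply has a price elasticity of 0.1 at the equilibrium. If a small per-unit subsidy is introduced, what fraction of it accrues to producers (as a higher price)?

For a small subsidy around the equilibrium, the benefit split depends on the relative slopes, which at a point are proportional to the elasticities.
Buyer share = εs/(εs + |εd|) = 0.1/(0.1 + 1.5) = 0.0625; seller share = |εd|/(εs + |εd|) = 0.9375.
So producers capture 0.9375 of the subsidy.

Producer share = 0.9375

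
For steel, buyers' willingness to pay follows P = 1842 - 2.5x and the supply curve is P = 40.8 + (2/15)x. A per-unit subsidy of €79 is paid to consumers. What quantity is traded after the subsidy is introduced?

Pre-subsidy: 1842 - 2.5x = 40.8 + (2/15)x gives x* = 684 and P* = 132.
With the rebate, buyers effectively pay Pb = Ps − 79, where Ps is the price sellers receive.
On the curves, Pb = 1842 - 2.5x and Ps = 40.8 + (2/15)x; the wedge Ps − Pb = 79 gives 40.8 + (2/15)x − (1842 - 2.5x) = 79, so x' = 714.
Then Pb = 1842 − 2.5·714 = 57 and Ps = 40.8 + (2/15)·714 = 136.

x' = 714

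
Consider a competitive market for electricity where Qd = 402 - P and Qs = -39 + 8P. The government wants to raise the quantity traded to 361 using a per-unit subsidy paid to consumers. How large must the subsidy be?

Required subsidy s = 9 per unit

At Q = 361, invert demand for the buyer price: Pb = (402 − 361)/1 = 41; invert supply for the seller price: Ps = (361 − (-39))/8 = 50.
The subsidy must fill the gap: s = Ps − Pb = 50 − 41 = 9.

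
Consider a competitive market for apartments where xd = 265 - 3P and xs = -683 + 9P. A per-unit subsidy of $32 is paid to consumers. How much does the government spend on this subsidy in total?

Government cost = $3200

Pre-subsidy: 265 - 3P = -683 + 9P gives P* = 79, x* = 28.
With the rebate, buyers effectively pay Pb = Ps − 32, where Ps is the price sellers receive.
Demand in terms of Ps becomes xd = 265 − 3(Ps − 32) = 361 - 3Ps. Setting this equal to supply: 361 - 3Ps = -683 + 9Ps, so Ps = 87.
Buyers pay Pb = 87 − 32 = 55; x' = -683 + 9·87 = 100.
Government outlay = subsidy × quantity = 32 × 100 = 3200.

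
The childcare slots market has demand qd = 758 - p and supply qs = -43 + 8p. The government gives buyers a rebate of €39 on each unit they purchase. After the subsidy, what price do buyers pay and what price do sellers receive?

Pre-subsidy: 758 - p = -43 + 8p gives p* = 89, q* = 669.
With the rebate, buyers effectively pay pb = ps − 39, where ps is the price sellers receive.
Demand in terms of ps becomes qd = 758 − 1(ps − 39) = 797 - ps. Setting this equal to supply: 797 - ps = -43 + 8ps, so ps = 280/3.
Buyers pay pb = 280/3 − 39 = 163/3; q' = -43 + 8·(280/3) = 2111/3.

Buyers pay 163/3; sellers receive 280/3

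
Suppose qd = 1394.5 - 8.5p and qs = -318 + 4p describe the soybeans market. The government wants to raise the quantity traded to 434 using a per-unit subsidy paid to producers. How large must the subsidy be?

At q = 434, invert demand for the buyer price: pb = (1394.5 − 434)/8.5 = 113; invert supply for the seller price: ps = (434 − (-318))/4 = 188.
The subsidy must fill the gap: s = ps − pb = 188 − 113 = 75.

Required subsidy s = 75 per unit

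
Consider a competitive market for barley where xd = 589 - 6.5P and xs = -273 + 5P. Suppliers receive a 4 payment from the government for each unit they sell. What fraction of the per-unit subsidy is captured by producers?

Pre-subsidy: 589 - 6.5P = -273 + 5P gives P* = 1724/23, x* = 2341/23.
With the subsidy, sellers receive Ps = Pb + 4 for each unit, where Pb is the price buyers pay.
Supply in terms of Pb becomes xs = -273 + 5(Pb + 4) = -253 + 5Pb. Setting this equal to demand: 589 - 6.5Pb = -253 + 5Pb, so Pb = 1684/23.
Sellers receive Ps = 1684/23 + 4 = 1776/23; x' = 589 − 6.5·(1684/23) = 2601/23.
Buyers' price falls by P* − Pb = 1724/23 − 1684/23 = 40/23; sellers' price rises by Ps − P* = 1776/23 − 1724/23 = 52/23.
So producers capture (52/23)/4 = 13/23 of each unit of subsidy.

Producer share = 13/23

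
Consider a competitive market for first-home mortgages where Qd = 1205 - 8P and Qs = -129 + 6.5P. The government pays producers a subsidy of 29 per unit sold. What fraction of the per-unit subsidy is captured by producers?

Producer share = 16/29

Pre-subsidy: 1205 - 8P = -129 + 6.5P gives P* = 92, Q* = 469.
With the subsidy, sellers receive Ps = Pb + 29 for each unit, where Pb is the price buyers pay.
Supply in terms of Pb becomes Qs = -129 + 6.5(Pb + 29) = 59.5 + 6.5Pb. Setting this equal to demand: 1205 - 8Pb = 59.5 + 6.5Pb, so Pb = 79.
Sellers receive Ps = 79 + 29 = 108; Q' = 1205 − 8·79 = 573.
Buyers' price falls by P* − Pb = 92 − 79 = 13; sellers' price rises by Ps − P* = 108 − 92 = 16.
So producers capture 16/29 = 16/29 of each unit of subsidy.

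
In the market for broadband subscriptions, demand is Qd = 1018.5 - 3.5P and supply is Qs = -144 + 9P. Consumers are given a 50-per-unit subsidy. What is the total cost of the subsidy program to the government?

Pre-subsidy: 1018.5 - 3.5P = -144 + 9P gives P* = 93, Q* = 693.
With the rebate, buyers effectively pay Pb = Ps − 50, where Ps is the price sellers receive.
Demand in terms of Ps becomes Qd = 1018.5 − 3.5(Ps − 50) = 1193.5 - 3.5Ps. Setting this equal to supply: 1193.5 - 3.5Ps = -144 + 9Ps, so Ps = 107.
Buyers pay Pb = 107 − 50 = 57; Q' = -144 + 9·107 = 819.
Government outlay = subsidy × quantity = 50 × 819 = 40950.

Government cost = 40950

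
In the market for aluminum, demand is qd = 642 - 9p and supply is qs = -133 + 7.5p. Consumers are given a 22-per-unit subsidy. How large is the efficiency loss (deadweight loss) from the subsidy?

Deadweight loss = 990

Pre-subsidy: 642 - 9p = -133 + 7.5p gives p* = 1550/33, q* = 2412/11.
With the rebate, buyers effectively pay pb = ps − 22, where ps is the price sellers receive.
Demand in terms of ps becomes qd = 642 − 9(ps − 22) = 840 - 9ps. Setting this equal to supply: 840 - 9ps = -133 + 7.5ps, so ps = 1946/33.
Buyers pay pb = 1946/33 − 22 = 1220/33; q' = -133 + 7.5·(1946/33) = 3402/11.
The subsidy expands output by 3402/11 − 2412/11 = 90 past the efficient level; on those units the gap between marginal cost and willingness to pay runs from 0 up to 22.
DWL = ½ × 22 × 90 = 990.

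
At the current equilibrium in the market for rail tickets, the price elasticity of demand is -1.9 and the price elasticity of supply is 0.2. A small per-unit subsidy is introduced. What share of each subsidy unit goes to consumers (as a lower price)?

Consumer share = 2/21

For a small subsidy around the equilibrium, the benefit split depends on the relative slopes, which at a point are proportional to the elasticities.
Buyer share = εs/(εs + |εd|) = 0.2/(0.2 + 1.9) = 2/21; seller share = |εd|/(εs + |εd|) = 19/21.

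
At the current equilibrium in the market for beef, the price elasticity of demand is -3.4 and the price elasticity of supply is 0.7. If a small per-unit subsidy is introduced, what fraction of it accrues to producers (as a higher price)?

For a small subsidy around the equilibrium, the benefit split depends on the relative slopes, which at a point are proportional to the elasticities.
Buyer share = εs/(εs + |εd|) = 0.7/(0.7 + 3.4) = 7/41; seller share = |εd|/(εs + |εd|) = 34/41.
So producers capture 34/41 of the subsidy.

Producer share = 34/41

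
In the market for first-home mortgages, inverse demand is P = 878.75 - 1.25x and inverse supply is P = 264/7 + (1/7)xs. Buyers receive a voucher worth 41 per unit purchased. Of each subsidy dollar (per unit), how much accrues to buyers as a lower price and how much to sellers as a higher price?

Buyers gain 1435/39 per unit; sellers gain 164/39 per unit

Pre-subsidy: 878.75 - 1.25x = 264/7 + (1/7)x gives x* = 23549/39 and P* = 4835/39.
With the rebate, buyers effectively pay Pb = Ps − 41, where Ps is the price sellers receive.
On the curves, Pb = 878.75 - 1.25x and Ps = 264/7 + (1/7)x; the wedge Ps − Pb = 41 gives 264/7 + (1/7)x − (878.75 - 1.25x) = 41, so x' = 24697/39.
Then Pb = 878.75 − 1.25·(24697/39) = 3400/39 and Ps = 264/7 + (1/7)·(24697/39) = 4999/39.
Buyers' price falls by P* − Pb = 4835/39 − 3400/39 = 1435/39; sellers' price rises by Ps − P* = 4999/39 − 4835/39 = 164/39.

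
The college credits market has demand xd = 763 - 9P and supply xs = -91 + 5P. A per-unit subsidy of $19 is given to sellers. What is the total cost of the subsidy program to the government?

Government cost = 73169/14

Pre-subsidy: 763 - 9P = -91 + 5P gives P* = 61, x* = 214.
With the subsidy, sellers receive Ps = Pb + 19 for each unit, where Pb is the price buyers pay.
Supply in terms of Pb becomes xs = -91 + 5(Pb + 19) = 4 + 5Pb. Setting this equal to demand: 763 - 9Pb = 4 + 5Pb, so Pb = 759/14.
Sellers receive Ps = 759/14 + 19 = 1025/14; x' = 763 − 9·(759/14) = 3851/14.
Government outlay = subsidy × quantity = 19 × 3851/14 = 73169/14.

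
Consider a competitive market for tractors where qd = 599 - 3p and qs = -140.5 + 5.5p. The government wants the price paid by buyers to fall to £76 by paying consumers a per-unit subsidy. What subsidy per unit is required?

Required subsidy s = £17 per unit

At a buyer price of 76, quantity demanded is 599 − 3·76 = 371.
Sellers supply 371 only when they receive ps with -140.5 + 5.5·ps = 371, i.e. ps = 93.
s = ps − pb = 93 − 76 = 17.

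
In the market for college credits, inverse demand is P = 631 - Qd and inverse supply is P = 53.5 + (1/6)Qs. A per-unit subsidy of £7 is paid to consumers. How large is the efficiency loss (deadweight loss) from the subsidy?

Deadweight loss = £21

Pre-subsidy: 631 - Q = 53.5 + (1/6)Q gives Q* = 495 and P* = 136.
With the rebate, buyers effectively pay Pb = Ps − 7, where Ps is the price sellers receive.
On the curves, Pb = 631 - Q and Ps = 53.5 + (1/6)Q; the wedge Ps − Pb = 7 gives 53.5 + (1/6)Q − (631 - Q) = 7, so Q' = 501.
Then Pb = 631 − 1·501 = 130 and Ps = 53.5 + (1/6)·501 = 137.
The subsidy expands output by 501 − 495 = 6 past the efficient level; on those units the gap between marginal cost and willingness to pay runs from 0 up to 7.
DWL = ½ × 7 × 6 = 21.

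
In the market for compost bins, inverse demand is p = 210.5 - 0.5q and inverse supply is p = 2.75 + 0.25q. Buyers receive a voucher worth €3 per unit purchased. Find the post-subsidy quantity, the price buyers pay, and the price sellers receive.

Pre-subsidy: 210.5 - 0.5q = 2.75 + 0.25q gives q* = 277 and p* = 72.
With the rebate, buyers effectively pay pb = ps − 3, where ps is the price sellers receive.
On the curves, pb = 210.5 - 0.5q and ps = 2.75 + 0.25q; the wedge ps − pb = 3 gives 2.75 + 0.25q − (210.5 - 0.5q) = 3, so q' = 281.
Then pb = 210.5 − 0.5·281 = 70 and ps = 2.75 + 0.25·281 = 73.

q' = 281; buyers pay €70; sellers receive €73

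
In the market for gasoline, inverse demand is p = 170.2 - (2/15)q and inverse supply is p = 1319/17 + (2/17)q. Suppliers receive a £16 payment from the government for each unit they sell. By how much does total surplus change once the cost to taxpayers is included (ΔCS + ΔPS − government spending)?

Pre-subsidy: 170.2 - (2/15)q = 1319/17 + (2/17)q gives q* = 369 and p* = 121.
With the subsidy, sellers receive ps = pb + 16 for each unit, where pb is the price buyers pay.
On the curves, pb = 170.2 - (2/15)q and ps = 1319/17 + (2/17)q; the wedge ps − pb = 16 gives 1319/17 + (2/17)q − (170.2 - (2/15)q) = 16, so q' = 432.75.
Then pb = 170.2 − (2/15)·432.75 = 112.5 and ps = 1319/17 + (2/17)·432.75 = 128.5.
ΔCS = ½(369 + 432.75)(121 − 112.5) = 3407.4375; ΔPS = ½(369 + 432.75)(128.5 − 121) = 3006.5625.
Government spending = 16 × 432.75 = 6924.
Net change = 3407.4375 + 3006.5625 − 6924 = -510. The loss equals the DWL triangle ½·16·63.75.

Net change in total surplus = -£510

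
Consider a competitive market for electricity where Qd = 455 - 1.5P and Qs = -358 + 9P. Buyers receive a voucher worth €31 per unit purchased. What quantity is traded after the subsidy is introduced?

Q' = 2651/7

Pre-subsidy: 455 - 1.5P = -358 + 9P gives P* = 542/7, Q* = 2372/7.
With the rebate, buyers effectively pay Pb = Ps − 31, where Ps is the price sellers receive.
Demand in terms of Ps becomes Qd = 455 − 1.5(Ps − 31) = 501.5 - 1.5Ps. Setting this equal to supply: 501.5 - 1.5Ps = -358 + 9Ps, so Ps = 573/7.
Buyers pay Pb = 573/7 − 31 = 356/7; Q' = -358 + 9·(573/7) = 2651/7.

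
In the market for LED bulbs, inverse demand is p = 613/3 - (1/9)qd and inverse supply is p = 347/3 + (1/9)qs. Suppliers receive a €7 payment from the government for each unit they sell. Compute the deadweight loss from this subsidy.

Pre-subsidy: 613/3 - (1/9)q = 347/3 + (1/9)q gives q* = 399 and p* = 160.
With the subsidy, sellers receive ps = pb + 7 for each unit, where pb is the price buyers pay.
On the curves, pb = 613/3 - (1/9)q and ps = 347/3 + (1/9)q; the wedge ps − pb = 7 gives 347/3 + (1/9)q − (613/3 - (1/9)q) = 7, so q' = 430.5.
Then pb = 613/3 − (1/9)·430.5 = 156.5 and ps = 347/3 + (1/9)·430.5 = 163.5.
The subsidy expands output by 430.5 − 399 = 31.5 past the efficient level; on those units the gap between marginal cost and willingness to pay runs from 0 up to 7.
DWL = ½ × 7 × 31.5 = 110.25.

Deadweight loss = €110.25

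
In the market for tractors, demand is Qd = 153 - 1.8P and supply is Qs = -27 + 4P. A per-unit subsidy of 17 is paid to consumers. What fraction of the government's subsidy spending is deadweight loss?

DWL / government spending = 34/381

Pre-subsidy: 153 - 1.8P = -27 + 4P gives P* = 900/29, Q* = 2817/29.
With the rebate, buyers effectively pay Pb = Ps − 17, where Ps is the price sellers receive.
Demand in terms of Ps becomes Qd = 153 − 1.8(Ps − 17) = 183.6 - 1.8Ps. Setting this equal to supply: 183.6 - 1.8Ps = -27 + 4Ps, so Ps = 1053/29.
Buyers pay Pb = 1053/29 − 17 = 560/29; Q' = -27 + 4·(1053/29) = 3429/29.
ΔCS = ½(2817/29 + 3429/29)(900/29 − 560/29) = 1061820/841; ΔPS = ½(2817/29 + 3429/29)(1053/29 − 900/29) = 477819/841.
Government spending = 17 × 3429/29 = 58293/29.
DWL = ½ × 17 × (3429/29 − 2817/29) = 5202/29; fraction = (5202/29) / (58293/29) = 34/381.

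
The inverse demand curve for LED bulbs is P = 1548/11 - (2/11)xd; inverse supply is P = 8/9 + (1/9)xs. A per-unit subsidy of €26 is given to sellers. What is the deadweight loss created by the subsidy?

Pre-subsidy: 1548/11 - (2/11)x = 8/9 + (1/9)x gives x* = 13844/29 and P* = 1564/29.
With the subsidy, sellers receive Ps = Pb + 26 for each unit, where Pb is the price buyers pay.
On the curves, Pb = 1548/11 - (2/11)x and Ps = 8/9 + (1/9)x; the wedge Ps − Pb = 26 gives 8/9 + (1/9)x − (1548/11 - (2/11)x) = 26, so x' = 16418/29.
Then Pb = 1548/11 − (2/11)·(16418/29) = 1096/29 and Ps = 8/9 + (1/9)·(16418/29) = 1850/29.
The subsidy expands output by 16418/29 − 13844/29 = 2574/29 past the efficient level; on those units the gap between marginal cost and willingness to pay runs from 0 up to 26.
DWL = ½ × 26 × 2574/29 = 33462/29.

Deadweight loss = 33462/29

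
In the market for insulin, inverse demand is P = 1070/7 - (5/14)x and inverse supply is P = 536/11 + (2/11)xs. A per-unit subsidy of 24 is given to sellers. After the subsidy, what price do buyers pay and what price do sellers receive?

Buyers pay 5640/83; sellers receive 7632/83

Pre-subsidy: 1070/7 - (5/14)x = 536/11 + (2/11)x gives x* = 16036/83 and P* = 6960/83.
With the subsidy, sellers receive Ps = Pb + 24 for each unit, where Pb is the price buyers pay.
On the curves, Pb = 1070/7 - (5/14)x and Ps = 536/11 + (2/11)x; the wedge Ps − Pb = 24 gives 536/11 + (2/11)x − (1070/7 - (5/14)x) = 24, so x' = 19732/83.
Then Pb = 1070/7 − (5/14)·(19732/83) = 5640/83 and Ps = 536/11 + (2/11)·(19732/83) = 7632/83.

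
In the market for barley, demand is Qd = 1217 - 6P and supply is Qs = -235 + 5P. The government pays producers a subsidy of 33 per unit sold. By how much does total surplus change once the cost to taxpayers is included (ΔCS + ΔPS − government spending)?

Net change in total surplus = -1485

Pre-subsidy: 1217 - 6P = -235 + 5P gives P* = 132, Q* = 425.
With the subsidy, sellers receive Ps = Pb + 33 for each unit, where Pb is the price buyers pay.
Supply in terms of Pb becomes Qs = -235 + 5(Pb + 33) = -70 + 5Pb. Setting this equal to demand: 1217 - 6Pb = -70 + 5Pb, so Pb = 117.
Sellers receive Ps = 117 + 33 = 150; Q' = 1217 − 6·117 = 515.
ΔCS = ½(425 + 515)(132 − 117) = 7050; ΔPS = ½(425 + 515)(150 − 132) = 8460.
Government spending = 33 × 515 = 16995.
Net change = 7050 + 8460 − 16995 = -1485. The loss equals the DWL triangle ½·33·90.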